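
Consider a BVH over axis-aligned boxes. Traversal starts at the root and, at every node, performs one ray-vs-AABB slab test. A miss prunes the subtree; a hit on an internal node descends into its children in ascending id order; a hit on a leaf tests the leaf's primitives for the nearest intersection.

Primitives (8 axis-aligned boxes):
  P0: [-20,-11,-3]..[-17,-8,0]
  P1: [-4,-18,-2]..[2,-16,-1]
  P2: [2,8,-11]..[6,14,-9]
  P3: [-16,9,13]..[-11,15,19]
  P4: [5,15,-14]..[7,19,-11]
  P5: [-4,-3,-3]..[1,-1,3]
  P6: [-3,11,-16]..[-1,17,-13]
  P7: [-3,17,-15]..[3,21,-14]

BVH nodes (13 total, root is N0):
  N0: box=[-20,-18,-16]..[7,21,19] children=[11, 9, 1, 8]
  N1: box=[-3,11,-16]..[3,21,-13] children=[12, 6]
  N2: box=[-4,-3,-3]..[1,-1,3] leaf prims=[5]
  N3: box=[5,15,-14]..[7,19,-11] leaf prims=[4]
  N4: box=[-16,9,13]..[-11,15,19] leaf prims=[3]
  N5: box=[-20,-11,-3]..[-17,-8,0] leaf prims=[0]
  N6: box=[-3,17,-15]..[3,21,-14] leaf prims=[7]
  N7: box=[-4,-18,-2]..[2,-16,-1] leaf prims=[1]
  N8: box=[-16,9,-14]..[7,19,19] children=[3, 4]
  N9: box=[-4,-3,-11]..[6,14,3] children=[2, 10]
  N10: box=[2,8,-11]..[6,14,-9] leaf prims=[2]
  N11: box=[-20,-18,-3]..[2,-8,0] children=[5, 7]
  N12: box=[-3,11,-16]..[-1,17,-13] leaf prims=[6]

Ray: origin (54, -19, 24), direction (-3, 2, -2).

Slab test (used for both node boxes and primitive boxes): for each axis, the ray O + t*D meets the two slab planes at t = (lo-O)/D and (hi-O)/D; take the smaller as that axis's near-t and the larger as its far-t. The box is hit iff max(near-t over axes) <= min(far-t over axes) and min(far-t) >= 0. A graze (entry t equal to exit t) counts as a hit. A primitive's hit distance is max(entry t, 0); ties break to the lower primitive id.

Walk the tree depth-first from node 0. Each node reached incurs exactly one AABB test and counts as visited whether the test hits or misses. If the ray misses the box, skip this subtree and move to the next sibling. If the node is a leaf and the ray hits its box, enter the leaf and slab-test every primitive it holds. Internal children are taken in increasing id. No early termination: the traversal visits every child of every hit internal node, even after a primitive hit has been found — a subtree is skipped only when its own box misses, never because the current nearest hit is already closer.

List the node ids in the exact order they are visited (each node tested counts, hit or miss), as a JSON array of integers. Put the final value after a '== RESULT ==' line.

Trace the traversal:
N0 x:[47/3,74/3] y:[1/2,20] z:[5/2,20] -> hit [47/3,20], descend [1, 8, 9, 11]
  N1 x:[17,19] y:[15,20] z:[37/2,20] -> hit [37/2,19], descend [6, 12]
    N6 x:[17,19] y:[18,20] z:[19,39/2] -> hit [19,19] leaf, test {P7@t=19}
    N12 x:[55/3,19] y:[15,18] z:[37/2,20] -> miss, prune
  N8 x:[47/3,70/3] y:[14,19] z:[5/2,19] -> hit [47/3,19], descend [3, 4]
    N3 x:[47/3,49/3] y:[17,19] z:[35/2,19] -> miss, prune
    N4 x:[65/3,70/3] y:[14,17] z:[5/2,11/2] -> miss, prune
  N9 x:[16,58/3] y:[8,33/2] z:[21/2,35/2] -> hit [16,33/2], descend [2, 10]
    N2 x:[53/3,58/3] y:[8,9] z:[21/2,27/2] -> miss, prune
    N10 x:[16,52/3] y:[27/2,33/2] z:[33/2,35/2] -> hit [33/2,33/2] leaf, test {P2@t=33/2}
  N11 x:[52/3,74/3] y:[1/2,11/2] z:[12,27/2] -> miss, prune

order=[0, 1, 6, 12, 8, 3, 4, 9, 2, 10, 11]  |boxes|=11  |leaves|=2  hit=P2

== RESULT ==
[0, 1, 6, 12, 8, 3, 4, 9, 2, 10, 11]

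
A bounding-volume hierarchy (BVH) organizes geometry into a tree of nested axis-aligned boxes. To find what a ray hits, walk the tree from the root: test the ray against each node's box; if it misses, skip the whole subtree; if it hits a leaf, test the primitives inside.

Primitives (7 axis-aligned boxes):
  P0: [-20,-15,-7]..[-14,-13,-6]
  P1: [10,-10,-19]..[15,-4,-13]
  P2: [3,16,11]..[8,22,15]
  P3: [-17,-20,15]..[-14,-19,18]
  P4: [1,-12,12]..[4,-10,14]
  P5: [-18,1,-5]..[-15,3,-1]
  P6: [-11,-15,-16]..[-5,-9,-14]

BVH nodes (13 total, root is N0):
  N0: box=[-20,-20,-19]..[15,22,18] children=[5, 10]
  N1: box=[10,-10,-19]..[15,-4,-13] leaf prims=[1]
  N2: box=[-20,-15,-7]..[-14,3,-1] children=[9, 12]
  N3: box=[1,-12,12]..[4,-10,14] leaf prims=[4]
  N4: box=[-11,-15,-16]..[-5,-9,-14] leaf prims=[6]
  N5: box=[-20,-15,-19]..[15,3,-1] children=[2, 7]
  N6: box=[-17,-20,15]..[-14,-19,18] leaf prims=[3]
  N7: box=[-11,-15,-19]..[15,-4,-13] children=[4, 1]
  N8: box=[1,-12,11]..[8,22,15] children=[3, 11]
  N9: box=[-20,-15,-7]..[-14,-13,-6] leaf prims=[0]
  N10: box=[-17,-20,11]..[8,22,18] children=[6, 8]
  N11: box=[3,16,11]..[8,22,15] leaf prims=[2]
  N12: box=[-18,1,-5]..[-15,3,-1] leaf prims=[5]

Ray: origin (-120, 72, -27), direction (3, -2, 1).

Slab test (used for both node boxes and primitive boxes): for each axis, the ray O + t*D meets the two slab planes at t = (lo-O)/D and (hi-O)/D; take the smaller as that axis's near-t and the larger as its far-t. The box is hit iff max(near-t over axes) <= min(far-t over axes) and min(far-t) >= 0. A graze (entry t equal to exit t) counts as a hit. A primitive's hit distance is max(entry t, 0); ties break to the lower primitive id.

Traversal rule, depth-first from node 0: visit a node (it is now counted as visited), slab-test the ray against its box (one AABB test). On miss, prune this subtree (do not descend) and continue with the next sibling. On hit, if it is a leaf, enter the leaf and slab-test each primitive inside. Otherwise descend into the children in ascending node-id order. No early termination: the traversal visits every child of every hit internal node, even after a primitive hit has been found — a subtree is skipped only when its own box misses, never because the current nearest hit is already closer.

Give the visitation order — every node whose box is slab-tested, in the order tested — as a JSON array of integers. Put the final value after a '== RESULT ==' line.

Traverse from the root:
N0 x:[100/3,45] y:[25,46] z:[8,45] -> hit [100/3,45], descend [5, 10]
  N5 x:[100/3,45] y:[69/2,87/2] z:[8,26] -> miss, prune
  N10 x:[103/3,128/3] y:[25,46] z:[38,45] -> hit [38,128/3], descend [6, 8]
    N6 x:[103/3,106/3] y:[91/2,46] z:[42,45] -> miss, prune
    N8 x:[121/3,128/3] y:[25,42] z:[38,42] -> hit [121/3,42], descend [3, 11]
      N3 x:[121/3,124/3] y:[41,42] z:[39,41] -> hit [41,41] leaf, test {P4@t=41}
      N11 x:[41,128/3] y:[25,28] z:[38,42] -> miss, prune

Visited [0, 5, 10, 6, 8, 3, 11]. Tests: 7 box, 1 leaf. Nearest: P4.

== RESULT ==
[0, 5, 10, 6, 8, 3, 11]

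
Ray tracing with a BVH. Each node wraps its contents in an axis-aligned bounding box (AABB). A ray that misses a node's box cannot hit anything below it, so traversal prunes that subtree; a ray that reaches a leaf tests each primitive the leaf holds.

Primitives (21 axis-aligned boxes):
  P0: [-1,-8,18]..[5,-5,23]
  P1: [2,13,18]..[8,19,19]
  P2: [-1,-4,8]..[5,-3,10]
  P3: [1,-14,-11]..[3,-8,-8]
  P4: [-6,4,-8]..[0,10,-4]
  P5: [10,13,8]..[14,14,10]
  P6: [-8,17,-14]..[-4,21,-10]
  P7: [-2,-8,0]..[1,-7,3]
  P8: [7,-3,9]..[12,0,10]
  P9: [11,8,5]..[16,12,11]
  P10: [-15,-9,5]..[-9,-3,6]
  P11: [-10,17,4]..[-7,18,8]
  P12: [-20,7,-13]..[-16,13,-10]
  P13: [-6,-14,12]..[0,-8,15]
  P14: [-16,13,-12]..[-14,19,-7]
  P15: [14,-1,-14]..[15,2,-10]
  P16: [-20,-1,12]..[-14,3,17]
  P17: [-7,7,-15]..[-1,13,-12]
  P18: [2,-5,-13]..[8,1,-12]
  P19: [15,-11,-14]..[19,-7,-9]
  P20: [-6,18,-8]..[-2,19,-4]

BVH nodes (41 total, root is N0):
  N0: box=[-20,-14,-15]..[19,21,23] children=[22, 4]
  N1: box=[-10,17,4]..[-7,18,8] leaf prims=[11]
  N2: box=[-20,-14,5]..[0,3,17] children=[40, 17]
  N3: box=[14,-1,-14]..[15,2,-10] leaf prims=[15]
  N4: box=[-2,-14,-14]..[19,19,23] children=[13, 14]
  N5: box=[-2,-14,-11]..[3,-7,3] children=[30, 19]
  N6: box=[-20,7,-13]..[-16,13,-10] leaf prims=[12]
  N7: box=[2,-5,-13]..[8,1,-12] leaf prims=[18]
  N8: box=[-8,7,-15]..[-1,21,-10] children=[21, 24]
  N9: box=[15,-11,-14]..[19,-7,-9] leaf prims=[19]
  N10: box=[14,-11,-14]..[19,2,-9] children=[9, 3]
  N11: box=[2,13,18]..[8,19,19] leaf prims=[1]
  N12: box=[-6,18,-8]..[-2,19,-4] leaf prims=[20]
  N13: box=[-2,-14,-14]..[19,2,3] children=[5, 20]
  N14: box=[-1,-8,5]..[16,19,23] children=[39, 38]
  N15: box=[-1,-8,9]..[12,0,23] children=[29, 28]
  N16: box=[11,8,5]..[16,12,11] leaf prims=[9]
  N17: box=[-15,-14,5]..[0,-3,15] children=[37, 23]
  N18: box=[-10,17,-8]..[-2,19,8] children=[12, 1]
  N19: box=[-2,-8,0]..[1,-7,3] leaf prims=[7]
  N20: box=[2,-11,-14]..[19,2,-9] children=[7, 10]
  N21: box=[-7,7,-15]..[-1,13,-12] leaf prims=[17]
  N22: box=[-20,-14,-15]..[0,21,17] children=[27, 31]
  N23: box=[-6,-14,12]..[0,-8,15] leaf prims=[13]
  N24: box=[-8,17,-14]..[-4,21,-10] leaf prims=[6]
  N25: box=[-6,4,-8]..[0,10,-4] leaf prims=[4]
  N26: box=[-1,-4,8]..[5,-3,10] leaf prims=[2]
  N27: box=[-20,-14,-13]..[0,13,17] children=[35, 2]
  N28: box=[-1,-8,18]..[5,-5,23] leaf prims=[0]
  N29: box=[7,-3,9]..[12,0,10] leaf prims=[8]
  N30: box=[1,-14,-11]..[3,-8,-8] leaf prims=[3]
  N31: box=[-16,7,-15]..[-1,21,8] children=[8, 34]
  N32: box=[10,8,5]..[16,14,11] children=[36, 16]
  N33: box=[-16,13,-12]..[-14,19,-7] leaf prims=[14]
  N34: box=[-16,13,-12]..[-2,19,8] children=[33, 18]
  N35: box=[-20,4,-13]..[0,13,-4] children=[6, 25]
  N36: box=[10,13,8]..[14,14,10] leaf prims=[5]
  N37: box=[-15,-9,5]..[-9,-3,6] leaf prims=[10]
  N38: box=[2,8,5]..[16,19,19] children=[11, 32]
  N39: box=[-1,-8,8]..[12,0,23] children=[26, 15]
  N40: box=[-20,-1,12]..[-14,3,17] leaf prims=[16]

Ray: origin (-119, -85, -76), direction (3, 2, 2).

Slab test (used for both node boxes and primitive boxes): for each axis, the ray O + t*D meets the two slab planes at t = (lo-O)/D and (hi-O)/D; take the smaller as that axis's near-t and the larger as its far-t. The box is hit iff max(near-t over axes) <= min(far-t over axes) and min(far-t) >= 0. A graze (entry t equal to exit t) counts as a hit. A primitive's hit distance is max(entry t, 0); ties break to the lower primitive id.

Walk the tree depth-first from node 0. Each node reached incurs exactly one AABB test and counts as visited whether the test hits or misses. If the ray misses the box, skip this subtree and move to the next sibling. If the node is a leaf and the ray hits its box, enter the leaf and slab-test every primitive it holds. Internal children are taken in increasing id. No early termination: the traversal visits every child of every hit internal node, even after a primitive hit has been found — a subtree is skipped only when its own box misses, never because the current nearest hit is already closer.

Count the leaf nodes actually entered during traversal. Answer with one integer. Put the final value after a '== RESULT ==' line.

Walk:
N0 x:[33,46] y:[71/2,53] z:[61/2,99/2] -> hit [71/2,46], descend [4, 22]
  N4 x:[39,46] y:[71/2,52] z:[31,99/2] -> hit [39,46], descend [13, 14]
    N13 x:[39,46] y:[71/2,87/2] z:[31,79/2] -> hit [39,79/2], descend [5, 20]
      N5 x:[39,122/3] y:[71/2,39] z:[65/2,79/2] -> hit [39,39], descend [19, 30]
        N19 x:[39,40] y:[77/2,39] z:[38,79/2] -> hit [39,39] leaf, test {P7@t=39}
        N30 x:[40,122/3] y:[71/2,77/2] z:[65/2,34] -> miss, prune
      N20 x:[121/3,46] y:[37,87/2] z:[31,67/2] -> miss, prune
    N14 x:[118/3,45] y:[77/2,52] z:[81/2,99/2] -> hit [81/2,45], descend [38, 39]
      N38 x:[121/3,45] y:[93/2,52] z:[81/2,95/2] -> miss, prune
      N39 x:[118/3,131/3] y:[77/2,85/2] z:[42,99/2] -> hit [42,85/2], descend [15, 26]
        N15 x:[118/3,131/3] y:[77/2,85/2] z:[85/2,99/2] -> hit [85/2,85/2], descend [28, 29]
          N28 x:[118/3,124/3] y:[77/2,40] z:[47,99/2] -> miss, prune
          N29 x:[42,131/3] y:[41,85/2] z:[85/2,43] -> hit [85/2,85/2] leaf, test {P8@t=85/2}
        N26 x:[118/3,124/3] y:[81/2,41] z:[42,43] -> miss, prune
  N22 x:[33,119/3] y:[71/2,53] z:[61/2,93/2] -> hit [71/2,119/3], descend [27, 31]
    N27 x:[33,119/3] y:[71/2,49] z:[63/2,93/2] -> hit [71/2,119/3], descend [2, 35]
      N2 x:[33,119/3] y:[71/2,44] z:[81/2,93/2] -> miss, prune
      N35 x:[33,119/3] y:[89/2,49] z:[63/2,36] -> miss, prune
    N31 x:[103/3,118/3] y:[46,53] z:[61/2,42] -> miss, prune

Summary -> nodes [0, 4, 13, 5, 19, 30, 20, 14, 38, 39, 15, 28, 29, 26, 22, 27, 2, 35, 31]; box-tests=19; leaf-entries=2; first=P7

== RESULT ==
2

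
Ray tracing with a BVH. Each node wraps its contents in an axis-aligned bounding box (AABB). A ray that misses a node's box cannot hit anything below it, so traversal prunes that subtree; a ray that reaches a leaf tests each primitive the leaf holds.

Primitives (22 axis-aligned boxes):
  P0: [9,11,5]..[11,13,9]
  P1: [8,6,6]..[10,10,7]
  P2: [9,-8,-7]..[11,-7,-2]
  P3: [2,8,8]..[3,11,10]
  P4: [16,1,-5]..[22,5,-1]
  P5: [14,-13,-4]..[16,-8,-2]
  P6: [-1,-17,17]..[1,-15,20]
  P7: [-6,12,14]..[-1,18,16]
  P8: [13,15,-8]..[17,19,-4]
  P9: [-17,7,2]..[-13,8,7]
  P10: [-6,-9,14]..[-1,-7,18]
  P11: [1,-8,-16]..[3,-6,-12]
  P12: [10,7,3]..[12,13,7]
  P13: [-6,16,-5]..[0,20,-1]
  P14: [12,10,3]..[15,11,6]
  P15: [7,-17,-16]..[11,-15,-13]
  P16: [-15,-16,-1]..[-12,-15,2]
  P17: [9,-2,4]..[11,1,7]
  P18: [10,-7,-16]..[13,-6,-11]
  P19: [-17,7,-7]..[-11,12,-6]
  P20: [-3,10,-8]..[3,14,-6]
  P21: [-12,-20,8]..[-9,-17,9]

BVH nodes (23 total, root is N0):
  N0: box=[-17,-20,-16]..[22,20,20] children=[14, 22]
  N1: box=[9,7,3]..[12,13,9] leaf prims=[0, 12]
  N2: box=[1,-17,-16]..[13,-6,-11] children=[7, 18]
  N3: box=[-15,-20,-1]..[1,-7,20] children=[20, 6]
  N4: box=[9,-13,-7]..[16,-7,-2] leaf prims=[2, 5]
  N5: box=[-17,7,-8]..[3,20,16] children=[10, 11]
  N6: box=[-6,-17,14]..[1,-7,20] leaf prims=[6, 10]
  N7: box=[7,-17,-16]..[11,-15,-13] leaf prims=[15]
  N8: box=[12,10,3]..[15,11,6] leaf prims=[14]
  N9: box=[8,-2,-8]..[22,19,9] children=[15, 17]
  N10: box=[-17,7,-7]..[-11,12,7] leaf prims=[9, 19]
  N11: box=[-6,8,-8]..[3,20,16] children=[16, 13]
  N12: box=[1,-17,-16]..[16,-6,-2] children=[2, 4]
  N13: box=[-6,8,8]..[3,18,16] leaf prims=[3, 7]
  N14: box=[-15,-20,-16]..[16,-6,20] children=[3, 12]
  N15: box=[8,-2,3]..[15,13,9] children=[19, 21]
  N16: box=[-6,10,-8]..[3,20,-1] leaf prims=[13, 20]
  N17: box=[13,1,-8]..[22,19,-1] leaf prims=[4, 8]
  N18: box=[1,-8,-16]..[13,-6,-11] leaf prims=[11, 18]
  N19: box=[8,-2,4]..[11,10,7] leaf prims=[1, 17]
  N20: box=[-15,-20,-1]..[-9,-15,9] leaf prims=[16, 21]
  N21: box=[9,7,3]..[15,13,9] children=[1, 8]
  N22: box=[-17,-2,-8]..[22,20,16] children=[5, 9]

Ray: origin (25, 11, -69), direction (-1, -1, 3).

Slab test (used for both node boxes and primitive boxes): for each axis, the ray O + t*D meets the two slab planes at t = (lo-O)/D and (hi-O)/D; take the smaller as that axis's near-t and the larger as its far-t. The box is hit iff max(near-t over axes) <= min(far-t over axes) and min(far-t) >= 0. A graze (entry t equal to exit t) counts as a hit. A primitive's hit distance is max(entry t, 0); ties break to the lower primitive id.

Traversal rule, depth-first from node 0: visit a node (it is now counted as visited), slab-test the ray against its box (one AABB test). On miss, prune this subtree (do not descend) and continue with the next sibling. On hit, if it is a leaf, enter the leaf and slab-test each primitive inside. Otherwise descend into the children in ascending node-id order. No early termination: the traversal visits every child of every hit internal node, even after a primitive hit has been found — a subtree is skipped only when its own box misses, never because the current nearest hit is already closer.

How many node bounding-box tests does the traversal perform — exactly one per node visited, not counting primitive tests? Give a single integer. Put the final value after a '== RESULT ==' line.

Walk:
N0 x:[3,42] y:[-9,31] z:[53/3,89/3] -> hit [53/3,89/3], descend [14, 22]
  N14 x:[9,40] y:[17,31] z:[53/3,89/3] -> hit [53/3,89/3], descend [3, 12]
    N3 x:[24,40] y:[18,31] z:[68/3,89/3] -> hit [24,89/3], descend [6, 20]
      N6 x:[24,31] y:[18,28] z:[83/3,89/3] -> hit [83/3,28] leaf, test {P6(miss), P10(miss)}
      N20 x:[34,40] y:[26,31] z:[68/3,26] -> miss, prune
    N12 x:[9,24] y:[17,28] z:[53/3,67/3] -> hit [53/3,67/3], descend [2, 4]
      N2 x:[12,24] y:[17,28] z:[53/3,58/3] -> hit [53/3,58/3], descend [7, 18]
        N7 x:[14,18] y:[26,28] z:[53/3,56/3] -> miss, prune
        N18 x:[12,24] y:[17,19] z:[53/3,58/3] -> hit [53/3,19] leaf, test {P11(miss), P18(miss)}
      N4 x:[9,16] y:[18,24] z:[62/3,67/3] -> miss, prune
  N22 x:[3,42] y:[-9,13] z:[61/3,85/3] -> miss, prune

order=[0, 14, 3, 6, 20, 12, 2, 7, 18, 4, 22]  |boxes|=11  |leaves|=2  hit=miss

== RESULT ==
11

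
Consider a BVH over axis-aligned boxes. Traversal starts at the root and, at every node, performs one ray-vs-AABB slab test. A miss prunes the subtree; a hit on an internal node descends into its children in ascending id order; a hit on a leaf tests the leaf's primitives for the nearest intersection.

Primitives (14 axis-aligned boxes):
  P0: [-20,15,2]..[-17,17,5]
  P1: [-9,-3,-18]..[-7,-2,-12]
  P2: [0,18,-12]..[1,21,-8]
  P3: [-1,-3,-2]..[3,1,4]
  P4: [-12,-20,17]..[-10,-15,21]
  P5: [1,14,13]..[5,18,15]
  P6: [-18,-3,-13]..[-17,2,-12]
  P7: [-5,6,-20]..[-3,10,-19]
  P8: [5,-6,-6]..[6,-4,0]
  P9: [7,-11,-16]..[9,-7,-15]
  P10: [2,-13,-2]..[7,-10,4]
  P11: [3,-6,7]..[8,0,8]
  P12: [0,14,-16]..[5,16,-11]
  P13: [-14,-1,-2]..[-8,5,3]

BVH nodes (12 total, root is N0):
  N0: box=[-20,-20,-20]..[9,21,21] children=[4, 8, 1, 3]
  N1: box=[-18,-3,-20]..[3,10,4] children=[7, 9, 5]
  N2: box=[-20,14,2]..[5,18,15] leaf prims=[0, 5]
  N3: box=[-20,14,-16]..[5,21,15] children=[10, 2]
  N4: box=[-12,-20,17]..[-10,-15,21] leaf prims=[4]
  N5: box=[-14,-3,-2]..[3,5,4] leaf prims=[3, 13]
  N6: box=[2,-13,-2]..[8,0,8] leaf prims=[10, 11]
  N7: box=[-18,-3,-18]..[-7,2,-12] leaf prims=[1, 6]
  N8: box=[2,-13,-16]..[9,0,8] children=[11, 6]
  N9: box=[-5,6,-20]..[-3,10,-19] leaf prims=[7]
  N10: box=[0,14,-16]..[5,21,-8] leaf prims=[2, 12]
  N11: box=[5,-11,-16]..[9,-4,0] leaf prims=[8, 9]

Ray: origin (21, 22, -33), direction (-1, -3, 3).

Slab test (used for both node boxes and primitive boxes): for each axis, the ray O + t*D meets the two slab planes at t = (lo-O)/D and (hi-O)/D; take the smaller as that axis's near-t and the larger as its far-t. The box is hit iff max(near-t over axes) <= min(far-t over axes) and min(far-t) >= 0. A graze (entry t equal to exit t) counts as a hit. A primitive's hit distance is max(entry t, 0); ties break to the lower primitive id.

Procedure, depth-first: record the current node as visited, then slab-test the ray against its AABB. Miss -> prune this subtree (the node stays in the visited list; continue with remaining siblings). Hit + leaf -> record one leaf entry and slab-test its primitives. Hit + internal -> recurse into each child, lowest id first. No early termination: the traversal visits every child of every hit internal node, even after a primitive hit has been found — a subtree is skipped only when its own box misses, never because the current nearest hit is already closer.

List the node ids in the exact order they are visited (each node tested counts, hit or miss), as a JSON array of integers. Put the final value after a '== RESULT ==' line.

Trace the traversal:
N0 x:[12,41] y:[1/3,14] z:[13/3,18] -> hit [12,14], descend [1, 3, 4, 8]
  N1 x:[18,39] y:[4,25/3] z:[13/3,37/3] -> miss, prune
  N3 x:[16,41] y:[1/3,8/3] z:[17/3,16] -> miss, prune
  N4 x:[31,33] y:[37/3,14] z:[50/3,18] -> miss, prune
  N8 x:[12,19] y:[22/3,35/3] z:[17/3,41/3] -> miss, prune

5 AABB tests over nodes [0, 1, 3, 4, 8]; 0 leaves entered; closest miss.

== RESULT ==
[0, 1, 3, 4, 8]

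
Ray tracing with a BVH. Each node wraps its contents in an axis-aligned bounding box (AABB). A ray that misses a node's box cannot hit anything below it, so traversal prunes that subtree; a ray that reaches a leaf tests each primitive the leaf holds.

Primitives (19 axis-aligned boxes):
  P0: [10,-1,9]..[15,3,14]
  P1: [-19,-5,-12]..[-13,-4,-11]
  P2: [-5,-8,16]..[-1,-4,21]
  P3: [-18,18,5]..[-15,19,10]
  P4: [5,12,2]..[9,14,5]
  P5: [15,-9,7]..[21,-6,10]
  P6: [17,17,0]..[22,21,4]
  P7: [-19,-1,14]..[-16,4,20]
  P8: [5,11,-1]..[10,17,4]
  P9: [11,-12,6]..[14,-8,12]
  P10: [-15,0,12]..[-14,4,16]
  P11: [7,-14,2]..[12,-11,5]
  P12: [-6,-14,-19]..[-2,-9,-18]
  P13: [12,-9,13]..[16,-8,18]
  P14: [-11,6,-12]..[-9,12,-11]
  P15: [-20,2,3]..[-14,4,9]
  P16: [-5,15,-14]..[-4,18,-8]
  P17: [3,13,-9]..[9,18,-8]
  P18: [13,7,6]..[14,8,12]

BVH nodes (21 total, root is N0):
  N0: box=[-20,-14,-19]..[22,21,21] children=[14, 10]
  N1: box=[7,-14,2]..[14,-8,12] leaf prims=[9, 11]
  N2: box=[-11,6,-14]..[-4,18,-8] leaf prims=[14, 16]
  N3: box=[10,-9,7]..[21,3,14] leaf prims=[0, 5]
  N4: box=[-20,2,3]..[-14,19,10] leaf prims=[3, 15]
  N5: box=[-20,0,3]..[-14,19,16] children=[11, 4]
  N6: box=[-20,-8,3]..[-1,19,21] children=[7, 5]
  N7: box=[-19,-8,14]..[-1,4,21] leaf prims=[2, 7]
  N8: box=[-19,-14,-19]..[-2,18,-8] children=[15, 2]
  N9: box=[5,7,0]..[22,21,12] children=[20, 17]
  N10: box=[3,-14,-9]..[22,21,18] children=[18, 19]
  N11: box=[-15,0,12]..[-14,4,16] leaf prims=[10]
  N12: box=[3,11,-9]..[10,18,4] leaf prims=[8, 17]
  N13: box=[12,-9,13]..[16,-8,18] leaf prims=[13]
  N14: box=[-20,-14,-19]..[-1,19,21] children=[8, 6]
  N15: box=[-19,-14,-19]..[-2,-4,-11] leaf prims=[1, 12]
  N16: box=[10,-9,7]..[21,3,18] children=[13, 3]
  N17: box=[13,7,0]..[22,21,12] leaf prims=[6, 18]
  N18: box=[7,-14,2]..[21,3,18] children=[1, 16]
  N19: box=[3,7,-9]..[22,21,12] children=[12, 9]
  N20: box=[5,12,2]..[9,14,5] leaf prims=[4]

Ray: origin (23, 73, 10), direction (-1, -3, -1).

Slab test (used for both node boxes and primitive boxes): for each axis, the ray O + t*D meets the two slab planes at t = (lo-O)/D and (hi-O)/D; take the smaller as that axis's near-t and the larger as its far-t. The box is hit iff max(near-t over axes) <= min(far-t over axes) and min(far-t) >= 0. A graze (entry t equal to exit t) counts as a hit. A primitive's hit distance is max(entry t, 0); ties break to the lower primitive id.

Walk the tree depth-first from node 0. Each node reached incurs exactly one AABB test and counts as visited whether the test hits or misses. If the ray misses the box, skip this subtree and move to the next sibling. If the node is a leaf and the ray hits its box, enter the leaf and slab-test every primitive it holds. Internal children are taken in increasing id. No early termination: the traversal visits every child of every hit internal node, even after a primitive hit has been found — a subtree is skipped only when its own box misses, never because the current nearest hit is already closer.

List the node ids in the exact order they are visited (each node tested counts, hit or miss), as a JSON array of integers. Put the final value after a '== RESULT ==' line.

Traverse from the root:
N0 x:[1,43] y:[52/3,29] z:[-11,29] -> hit [52/3,29], descend [10, 14]
  N10 x:[1,20] y:[52/3,29] z:[-8,19] -> hit [52/3,19], descend [18, 19]
    N18 x:[2,16] y:[70/3,29] z:[-8,8] -> miss, prune
    N19 x:[1,20] y:[52/3,22] z:[-2,19] -> hit [52/3,19], descend [9, 12]
      N9 x:[1,18] y:[52/3,22] z:[-2,10] -> miss, prune
      N12 x:[13,20] y:[55/3,62/3] z:[6,19] -> hit [55/3,19] leaf, test {P8(miss), P17@t=55/3}
  N14 x:[24,43] y:[18,29] z:[-11,29] -> hit [24,29], descend [6, 8]
    N6 x:[24,43] y:[18,27] z:[-11,7] -> miss, prune
    N8 x:[25,42] y:[55/3,29] z:[18,29] -> hit [25,29], descend [2, 15]
      N2 x:[27,34] y:[55/3,67/3] z:[18,24] -> miss, prune
      N15 x:[25,42] y:[77/3,29] z:[21,29] -> hit [77/3,29] leaf, test {P1(miss), P12@t=28}

order=[0, 10, 18, 19, 9, 12, 14, 6, 8, 2, 15]  |boxes|=11  |leaves|=2  hit=P17

== RESULT ==
[0, 10, 18, 19, 9, 12, 14, 6, 8, 2, 15]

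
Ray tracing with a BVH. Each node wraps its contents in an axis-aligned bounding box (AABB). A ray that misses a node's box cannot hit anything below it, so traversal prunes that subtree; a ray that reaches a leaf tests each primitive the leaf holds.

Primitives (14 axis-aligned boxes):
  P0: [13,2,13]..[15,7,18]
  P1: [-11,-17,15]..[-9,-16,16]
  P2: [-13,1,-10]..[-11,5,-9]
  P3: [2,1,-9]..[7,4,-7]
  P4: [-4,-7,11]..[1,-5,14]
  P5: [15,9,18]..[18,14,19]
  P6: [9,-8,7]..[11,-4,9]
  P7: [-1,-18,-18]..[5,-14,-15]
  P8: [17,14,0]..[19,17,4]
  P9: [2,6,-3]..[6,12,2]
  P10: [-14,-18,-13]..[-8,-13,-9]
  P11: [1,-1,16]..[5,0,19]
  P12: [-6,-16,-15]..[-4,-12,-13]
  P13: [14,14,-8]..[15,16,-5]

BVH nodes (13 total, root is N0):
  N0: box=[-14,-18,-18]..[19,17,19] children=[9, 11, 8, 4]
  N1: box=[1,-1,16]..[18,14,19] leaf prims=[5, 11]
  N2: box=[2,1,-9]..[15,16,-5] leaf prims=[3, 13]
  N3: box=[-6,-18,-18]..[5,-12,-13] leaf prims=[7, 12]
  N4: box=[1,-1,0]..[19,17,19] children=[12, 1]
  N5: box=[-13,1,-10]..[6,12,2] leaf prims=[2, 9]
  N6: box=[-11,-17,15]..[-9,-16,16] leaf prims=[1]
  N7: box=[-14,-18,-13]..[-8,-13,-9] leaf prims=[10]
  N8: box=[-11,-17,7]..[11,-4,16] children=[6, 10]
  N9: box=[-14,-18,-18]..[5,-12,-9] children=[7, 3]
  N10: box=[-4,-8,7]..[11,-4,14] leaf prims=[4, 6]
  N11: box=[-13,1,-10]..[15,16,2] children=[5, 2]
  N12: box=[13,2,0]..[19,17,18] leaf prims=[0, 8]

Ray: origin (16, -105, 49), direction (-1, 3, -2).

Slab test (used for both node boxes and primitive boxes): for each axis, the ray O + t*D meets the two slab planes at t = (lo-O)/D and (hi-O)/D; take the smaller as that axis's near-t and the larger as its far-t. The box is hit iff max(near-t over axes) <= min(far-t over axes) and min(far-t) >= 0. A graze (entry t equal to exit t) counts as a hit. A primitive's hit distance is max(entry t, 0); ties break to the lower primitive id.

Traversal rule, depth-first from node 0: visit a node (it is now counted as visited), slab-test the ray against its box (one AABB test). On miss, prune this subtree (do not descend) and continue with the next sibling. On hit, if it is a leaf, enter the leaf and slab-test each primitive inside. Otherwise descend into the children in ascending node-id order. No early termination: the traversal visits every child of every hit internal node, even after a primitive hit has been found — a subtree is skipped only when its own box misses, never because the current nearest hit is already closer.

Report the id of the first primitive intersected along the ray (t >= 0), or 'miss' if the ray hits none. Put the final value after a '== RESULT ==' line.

Trace the traversal:
N0 x:[-3,30] y:[29,122/3] z:[15,67/2] -> hit [29,30], descend [4, 8, 9, 11]
  N4 x:[-3,15] y:[104/3,122/3] z:[15,49/2] -> miss, prune
  N8 x:[5,27] y:[88/3,101/3] z:[33/2,21] -> miss, prune
  N9 x:[11,30] y:[29,31] z:[29,67/2] -> hit [29,30], descend [3, 7]
    N3 x:[11,22] y:[29,31] z:[31,67/2] -> miss, prune
    N7 x:[24,30] y:[29,92/3] z:[29,31] -> hit [29,30] leaf, test {P10@t=29}
  N11 x:[1,29] y:[106/3,121/3] z:[47/2,59/2] -> miss, prune

order=[0, 4, 8, 9, 3, 7, 11]  |boxes|=7  |leaves|=1  hit=P10

== RESULT ==
10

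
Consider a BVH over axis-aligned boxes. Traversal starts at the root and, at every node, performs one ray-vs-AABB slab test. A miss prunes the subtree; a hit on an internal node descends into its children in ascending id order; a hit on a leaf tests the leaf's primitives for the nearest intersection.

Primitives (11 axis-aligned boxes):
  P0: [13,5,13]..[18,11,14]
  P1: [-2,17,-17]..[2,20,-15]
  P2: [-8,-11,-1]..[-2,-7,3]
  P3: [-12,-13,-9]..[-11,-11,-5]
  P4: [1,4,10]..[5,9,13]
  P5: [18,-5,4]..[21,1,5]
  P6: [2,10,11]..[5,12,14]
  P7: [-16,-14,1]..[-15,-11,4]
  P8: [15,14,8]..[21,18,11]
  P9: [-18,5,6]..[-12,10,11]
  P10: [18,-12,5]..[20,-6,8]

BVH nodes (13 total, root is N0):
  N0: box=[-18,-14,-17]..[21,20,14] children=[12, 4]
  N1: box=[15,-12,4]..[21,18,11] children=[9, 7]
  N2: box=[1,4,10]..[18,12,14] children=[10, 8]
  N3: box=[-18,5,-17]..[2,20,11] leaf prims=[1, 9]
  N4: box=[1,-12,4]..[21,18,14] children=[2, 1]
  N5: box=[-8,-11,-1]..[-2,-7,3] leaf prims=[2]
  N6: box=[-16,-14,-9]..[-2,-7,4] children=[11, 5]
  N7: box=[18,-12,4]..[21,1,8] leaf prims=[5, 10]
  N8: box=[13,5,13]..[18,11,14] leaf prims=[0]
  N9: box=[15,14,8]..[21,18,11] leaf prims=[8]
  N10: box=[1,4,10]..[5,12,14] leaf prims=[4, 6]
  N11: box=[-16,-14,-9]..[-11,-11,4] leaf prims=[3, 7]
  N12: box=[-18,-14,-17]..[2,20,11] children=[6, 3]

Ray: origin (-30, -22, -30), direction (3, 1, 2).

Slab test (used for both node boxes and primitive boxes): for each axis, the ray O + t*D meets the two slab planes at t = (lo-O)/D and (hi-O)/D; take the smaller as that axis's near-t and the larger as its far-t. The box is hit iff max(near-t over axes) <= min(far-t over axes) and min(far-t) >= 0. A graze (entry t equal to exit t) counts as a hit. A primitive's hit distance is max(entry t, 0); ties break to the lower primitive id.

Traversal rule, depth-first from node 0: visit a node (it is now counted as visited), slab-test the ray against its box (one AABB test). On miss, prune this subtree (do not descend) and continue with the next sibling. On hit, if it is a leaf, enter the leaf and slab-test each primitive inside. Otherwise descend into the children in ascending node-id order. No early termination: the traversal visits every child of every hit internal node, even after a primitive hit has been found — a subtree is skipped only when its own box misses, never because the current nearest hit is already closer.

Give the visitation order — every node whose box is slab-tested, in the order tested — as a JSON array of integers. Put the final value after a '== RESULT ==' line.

Trace the traversal:
N0 x:[4,17] y:[8,42] z:[13/2,22] -> hit [8,17], descend [4, 12]
  N4 x:[31/3,17] y:[10,40] z:[17,22] -> hit [17,17], descend [1, 2]
    N1 x:[15,17] y:[10,40] z:[17,41/2] -> hit [17,17], descend [7, 9]
      N7 x:[16,17] y:[10,23] z:[17,19] -> hit [17,17] leaf, test {P5@t=17, P10(miss)}
      N9 x:[15,17] y:[36,40] z:[19,41/2] -> miss, prune
    N2 x:[31/3,16] y:[26,34] z:[20,22] -> miss, prune
  N12 x:[4,32/3] y:[8,42] z:[13/2,41/2] -> hit [8,32/3], descend [3, 6]
    N3 x:[4,32/3] y:[27,42] z:[13/2,41/2] -> miss, prune
    N6 x:[14/3,28/3] y:[8,15] z:[21/2,17] -> miss, prune

9 AABB tests over nodes [0, 4, 1, 7, 9, 2, 12, 3, 6]; 1 leaf entered; closest P5.

== RESULT ==
[0, 4, 1, 7, 9, 2, 12, 3, 6]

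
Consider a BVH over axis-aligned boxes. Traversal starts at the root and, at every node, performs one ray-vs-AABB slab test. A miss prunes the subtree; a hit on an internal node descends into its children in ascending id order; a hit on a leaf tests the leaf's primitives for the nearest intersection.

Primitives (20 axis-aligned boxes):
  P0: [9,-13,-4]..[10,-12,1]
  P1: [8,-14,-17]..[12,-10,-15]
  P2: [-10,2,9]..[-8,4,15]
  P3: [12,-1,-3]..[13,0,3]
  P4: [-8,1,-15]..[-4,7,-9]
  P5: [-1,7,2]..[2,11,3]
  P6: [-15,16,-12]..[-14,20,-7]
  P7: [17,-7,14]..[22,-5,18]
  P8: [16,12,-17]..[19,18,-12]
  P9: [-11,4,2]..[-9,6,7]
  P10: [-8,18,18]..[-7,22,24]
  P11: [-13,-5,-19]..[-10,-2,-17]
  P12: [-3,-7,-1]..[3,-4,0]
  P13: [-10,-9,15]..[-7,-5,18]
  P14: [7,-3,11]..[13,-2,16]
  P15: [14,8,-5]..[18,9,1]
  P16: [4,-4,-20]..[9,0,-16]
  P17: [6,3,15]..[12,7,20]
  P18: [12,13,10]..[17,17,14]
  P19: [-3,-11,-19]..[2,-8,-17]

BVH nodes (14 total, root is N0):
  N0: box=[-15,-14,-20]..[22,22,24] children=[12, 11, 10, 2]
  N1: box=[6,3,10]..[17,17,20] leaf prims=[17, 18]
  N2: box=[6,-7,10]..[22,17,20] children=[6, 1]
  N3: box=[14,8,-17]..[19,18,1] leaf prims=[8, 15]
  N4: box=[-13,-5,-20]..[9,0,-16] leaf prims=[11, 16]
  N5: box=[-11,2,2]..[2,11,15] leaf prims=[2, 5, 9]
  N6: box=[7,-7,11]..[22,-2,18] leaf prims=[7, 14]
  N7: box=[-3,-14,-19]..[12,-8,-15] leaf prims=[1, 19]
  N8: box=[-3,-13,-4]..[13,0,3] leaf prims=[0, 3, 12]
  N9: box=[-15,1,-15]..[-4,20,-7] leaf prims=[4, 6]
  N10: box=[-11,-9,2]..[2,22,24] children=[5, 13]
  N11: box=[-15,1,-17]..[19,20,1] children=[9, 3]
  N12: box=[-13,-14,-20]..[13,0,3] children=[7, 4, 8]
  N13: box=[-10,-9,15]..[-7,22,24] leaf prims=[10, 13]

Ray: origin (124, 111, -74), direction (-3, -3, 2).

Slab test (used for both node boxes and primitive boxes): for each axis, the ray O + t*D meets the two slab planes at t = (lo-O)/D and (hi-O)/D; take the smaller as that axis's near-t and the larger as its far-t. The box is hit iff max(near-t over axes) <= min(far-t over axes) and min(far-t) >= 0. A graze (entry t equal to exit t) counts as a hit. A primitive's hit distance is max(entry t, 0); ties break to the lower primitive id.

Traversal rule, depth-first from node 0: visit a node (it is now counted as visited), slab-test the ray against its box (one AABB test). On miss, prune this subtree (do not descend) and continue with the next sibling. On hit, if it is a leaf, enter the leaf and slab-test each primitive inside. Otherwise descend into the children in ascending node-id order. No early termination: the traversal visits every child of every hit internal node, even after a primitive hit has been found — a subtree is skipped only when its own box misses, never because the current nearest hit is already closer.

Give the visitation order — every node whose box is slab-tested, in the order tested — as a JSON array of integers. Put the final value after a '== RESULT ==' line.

Traverse from the root:
N0 x:[34,139/3] y:[89/3,125/3] z:[27,49] -> hit [34,125/3], descend [2, 10, 11, 12]
  N2 x:[34,118/3] y:[94/3,118/3] z:[42,47] -> miss, prune
  N10 x:[122/3,45] y:[89/3,40] z:[38,49] -> miss, prune
  N11 x:[35,139/3] y:[91/3,110/3] z:[57/2,75/2] -> hit [35,110/3], descend [3, 9]
    N3 x:[35,110/3] y:[31,103/3] z:[57/2,75/2] -> miss, prune
    N9 x:[128/3,139/3] y:[91/3,110/3] z:[59/2,67/2] -> miss, prune
  N12 x:[37,137/3] y:[37,125/3] z:[27,77/2] -> hit [37,77/2], descend [4, 7, 8]
    N4 x:[115/3,137/3] y:[37,116/3] z:[27,29] -> miss, prune
    N7 x:[112/3,127/3] y:[119/3,125/3] z:[55/2,59/2] -> miss, prune
    N8 x:[37,127/3] y:[37,124/3] z:[35,77/2] -> hit [37,77/2] leaf, test {P0(miss), P3@t=37, P12(miss)}

Summary -> nodes [0, 2, 10, 11, 3, 9, 12, 4, 7, 8]; box-tests=10; leaf-entries=1; first=P3

== RESULT ==
[0, 2, 10, 11, 3, 9, 12, 4, 7, 8]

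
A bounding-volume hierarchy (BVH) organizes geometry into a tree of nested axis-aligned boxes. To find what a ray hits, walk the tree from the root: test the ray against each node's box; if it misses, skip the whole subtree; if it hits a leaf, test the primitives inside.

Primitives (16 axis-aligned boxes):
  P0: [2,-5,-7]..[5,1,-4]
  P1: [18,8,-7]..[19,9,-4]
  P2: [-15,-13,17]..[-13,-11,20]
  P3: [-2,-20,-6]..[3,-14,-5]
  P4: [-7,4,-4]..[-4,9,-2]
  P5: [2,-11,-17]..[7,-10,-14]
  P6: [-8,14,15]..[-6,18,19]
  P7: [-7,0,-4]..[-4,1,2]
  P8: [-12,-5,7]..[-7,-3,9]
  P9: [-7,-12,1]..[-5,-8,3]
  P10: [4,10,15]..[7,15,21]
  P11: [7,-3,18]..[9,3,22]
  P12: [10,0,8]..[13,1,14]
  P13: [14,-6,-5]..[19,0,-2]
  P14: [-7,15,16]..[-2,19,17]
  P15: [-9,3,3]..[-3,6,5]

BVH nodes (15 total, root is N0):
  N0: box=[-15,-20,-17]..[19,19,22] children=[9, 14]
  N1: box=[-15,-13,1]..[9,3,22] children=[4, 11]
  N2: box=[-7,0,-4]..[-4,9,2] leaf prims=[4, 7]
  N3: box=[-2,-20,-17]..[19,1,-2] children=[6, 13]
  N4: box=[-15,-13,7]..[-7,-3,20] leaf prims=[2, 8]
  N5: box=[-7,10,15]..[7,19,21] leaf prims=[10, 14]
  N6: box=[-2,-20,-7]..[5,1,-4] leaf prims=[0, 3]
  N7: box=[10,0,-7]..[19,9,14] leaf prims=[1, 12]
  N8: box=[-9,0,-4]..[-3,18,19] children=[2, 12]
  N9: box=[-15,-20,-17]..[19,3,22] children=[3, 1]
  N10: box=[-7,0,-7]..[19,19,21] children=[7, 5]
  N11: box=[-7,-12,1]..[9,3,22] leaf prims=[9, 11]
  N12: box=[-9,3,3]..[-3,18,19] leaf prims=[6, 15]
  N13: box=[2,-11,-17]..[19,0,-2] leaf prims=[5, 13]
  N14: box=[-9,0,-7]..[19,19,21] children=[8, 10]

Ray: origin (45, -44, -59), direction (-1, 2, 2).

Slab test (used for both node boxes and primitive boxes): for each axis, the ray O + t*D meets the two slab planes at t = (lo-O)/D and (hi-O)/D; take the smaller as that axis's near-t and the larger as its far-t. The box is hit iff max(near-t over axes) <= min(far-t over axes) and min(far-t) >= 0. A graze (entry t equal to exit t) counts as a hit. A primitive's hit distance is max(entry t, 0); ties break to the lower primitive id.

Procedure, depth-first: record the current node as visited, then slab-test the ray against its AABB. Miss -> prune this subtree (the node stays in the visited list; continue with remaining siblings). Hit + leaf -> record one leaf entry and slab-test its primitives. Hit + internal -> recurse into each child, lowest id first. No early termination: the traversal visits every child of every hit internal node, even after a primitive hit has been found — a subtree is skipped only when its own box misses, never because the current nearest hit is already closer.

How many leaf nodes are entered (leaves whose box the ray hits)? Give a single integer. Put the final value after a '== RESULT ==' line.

Trace the traversal:
N0 x:[26,60] y:[12,63/2] z:[21,81/2] -> hit [26,63/2], descend [9, 14]
  N9 x:[26,60] y:[12,47/2] z:[21,81/2] -> miss, prune
  N14 x:[26,54] y:[22,63/2] z:[26,40] -> hit [26,63/2], descend [8, 10]
    N8 x:[48,54] y:[22,31] z:[55/2,39] -> miss, prune
    N10 x:[26,52] y:[22,63/2] z:[26,40] -> hit [26,63/2], descend [5, 7]
      N5 x:[38,52] y:[27,63/2] z:[37,40] -> miss, prune
      N7 x:[26,35] y:[22,53/2] z:[26,73/2] -> hit [26,53/2] leaf, test {P1@t=26, P12(miss)}

Summary -> nodes [0, 9, 14, 8, 10, 5, 7]; box-tests=7; leaf-entries=1; first=P1

== RESULT ==
1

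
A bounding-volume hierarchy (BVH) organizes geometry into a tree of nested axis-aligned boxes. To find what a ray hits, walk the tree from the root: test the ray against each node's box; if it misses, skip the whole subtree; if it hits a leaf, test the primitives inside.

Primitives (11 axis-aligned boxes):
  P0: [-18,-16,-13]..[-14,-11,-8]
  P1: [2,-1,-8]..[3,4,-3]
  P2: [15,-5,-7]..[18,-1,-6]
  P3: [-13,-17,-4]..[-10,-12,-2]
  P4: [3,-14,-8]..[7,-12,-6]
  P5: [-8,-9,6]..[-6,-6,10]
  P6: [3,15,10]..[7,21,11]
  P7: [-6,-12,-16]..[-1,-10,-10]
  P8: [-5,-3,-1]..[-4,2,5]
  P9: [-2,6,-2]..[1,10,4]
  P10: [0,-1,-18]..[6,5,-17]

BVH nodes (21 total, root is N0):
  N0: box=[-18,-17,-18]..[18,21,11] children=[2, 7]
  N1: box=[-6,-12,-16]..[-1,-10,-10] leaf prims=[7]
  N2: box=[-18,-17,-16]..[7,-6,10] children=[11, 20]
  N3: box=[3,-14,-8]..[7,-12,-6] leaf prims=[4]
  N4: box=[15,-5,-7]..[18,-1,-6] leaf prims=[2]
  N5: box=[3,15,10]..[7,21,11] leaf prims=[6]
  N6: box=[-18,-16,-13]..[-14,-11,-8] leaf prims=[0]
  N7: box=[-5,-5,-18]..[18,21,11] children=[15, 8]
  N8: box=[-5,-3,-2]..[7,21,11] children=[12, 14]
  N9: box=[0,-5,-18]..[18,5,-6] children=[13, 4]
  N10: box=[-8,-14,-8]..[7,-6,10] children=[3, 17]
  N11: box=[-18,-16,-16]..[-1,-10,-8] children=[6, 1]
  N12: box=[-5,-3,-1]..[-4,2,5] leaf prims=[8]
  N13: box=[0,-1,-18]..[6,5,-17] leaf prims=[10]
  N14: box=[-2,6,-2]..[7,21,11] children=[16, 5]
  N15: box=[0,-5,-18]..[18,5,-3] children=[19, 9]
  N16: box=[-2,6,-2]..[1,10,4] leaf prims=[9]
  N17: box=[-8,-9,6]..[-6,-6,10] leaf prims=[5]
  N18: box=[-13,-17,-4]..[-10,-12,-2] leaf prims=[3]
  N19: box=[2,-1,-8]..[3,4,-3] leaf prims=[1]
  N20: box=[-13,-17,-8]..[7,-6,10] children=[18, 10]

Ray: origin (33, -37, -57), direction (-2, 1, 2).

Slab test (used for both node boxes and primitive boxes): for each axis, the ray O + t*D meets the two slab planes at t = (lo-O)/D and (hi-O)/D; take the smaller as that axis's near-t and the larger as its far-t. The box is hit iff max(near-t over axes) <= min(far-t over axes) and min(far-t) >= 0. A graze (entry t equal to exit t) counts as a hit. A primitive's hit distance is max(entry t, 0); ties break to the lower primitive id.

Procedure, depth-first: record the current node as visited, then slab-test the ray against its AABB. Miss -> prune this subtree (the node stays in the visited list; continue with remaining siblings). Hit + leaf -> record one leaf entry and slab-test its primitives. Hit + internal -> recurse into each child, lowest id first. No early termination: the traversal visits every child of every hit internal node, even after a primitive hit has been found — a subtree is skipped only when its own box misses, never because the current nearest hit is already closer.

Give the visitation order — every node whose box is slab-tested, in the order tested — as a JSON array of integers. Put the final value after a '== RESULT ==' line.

Trace the traversal:
N0 x:[15/2,51/2] y:[20,58] z:[39/2,34] -> hit [20,51/2], descend [2, 7]
  N2 x:[13,51/2] y:[20,31] z:[41/2,67/2] -> hit [41/2,51/2], descend [11, 20]
    N11 x:[17,51/2] y:[21,27] z:[41/2,49/2] -> hit [21,49/2], descend [1, 6]
      N1 x:[17,39/2] y:[25,27] z:[41/2,47/2] -> miss, prune
      N6 x:[47/2,51/2] y:[21,26] z:[22,49/2] -> hit [47/2,49/2] leaf, test {P0@t=47/2}
    N20 x:[13,23] y:[20,31] z:[49/2,67/2] -> miss, prune
  N7 x:[15/2,19] y:[32,58] z:[39/2,34] -> miss, prune

Visited [0, 2, 11, 1, 6, 20, 7]. Tests: 7 box, 1 leaf. Nearest: P0.

== RESULT ==
[0, 2, 11, 1, 6, 20, 7]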